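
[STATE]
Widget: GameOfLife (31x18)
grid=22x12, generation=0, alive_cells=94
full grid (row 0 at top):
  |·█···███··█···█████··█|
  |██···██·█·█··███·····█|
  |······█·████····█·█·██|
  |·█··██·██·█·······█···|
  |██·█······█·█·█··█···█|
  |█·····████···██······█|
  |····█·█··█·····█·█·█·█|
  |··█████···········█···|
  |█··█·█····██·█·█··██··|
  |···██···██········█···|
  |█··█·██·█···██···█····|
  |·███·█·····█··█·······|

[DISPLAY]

Gen: 0                         
·█···███··█···█████··█         
██···██·█·█··███·····█         
······█·████····█·█·██         
·█··██·██·█·······█···         
██·█······█·█·█··█···█         
█·····████···██······█         
····█·█··█·····█·█·█·█         
··█████···········█···         
█··█·█····██·█·█··██··         
···██···██········█···         
█··█·██·█···██···█····         
·███·█·····█··█·······         
                               
                               
                               
                               
                               


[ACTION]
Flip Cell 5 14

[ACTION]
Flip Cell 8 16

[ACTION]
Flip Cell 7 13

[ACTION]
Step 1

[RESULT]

Gen: 1                         
██···█·█·█···█··██····         
██······█····█····██·█         
██··█······█··██·█·███         
███·█████·········████         
███·██····██·█········         
██···██████··██·█·█··█         
····█····█····█···█·█·         
··█···█···█·█··█····█·         
······█··██·█·█···██··         
··██··██████·██·█·██··         
·█···█████··██········         
·███·██·····██········         
                               
                               
                               
                               
                               


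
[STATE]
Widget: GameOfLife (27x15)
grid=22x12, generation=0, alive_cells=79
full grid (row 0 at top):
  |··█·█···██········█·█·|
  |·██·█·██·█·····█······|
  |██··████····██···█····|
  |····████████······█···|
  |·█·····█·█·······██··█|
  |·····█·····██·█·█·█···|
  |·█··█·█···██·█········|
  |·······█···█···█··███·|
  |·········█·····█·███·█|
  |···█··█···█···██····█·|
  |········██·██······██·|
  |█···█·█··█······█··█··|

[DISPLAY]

Gen: 0                     
··█·█···██········█·█·     
·██·█·██·█·····█······     
██··████····██···█····     
····████████······█···     
·█·····█·█·······██··█     
·····█·····██·█·█·█···     
·█··█·█···██·█········     
·······█···█···█··███·     
·········█·····█·███·█     
···█··█···█···██····█·     
········██·██······██·     
█···█·█··█······█··█··     
                           
                           


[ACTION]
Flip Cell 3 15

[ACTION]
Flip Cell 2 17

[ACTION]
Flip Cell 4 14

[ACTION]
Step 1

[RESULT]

Gen: 1                     
·██··█·███············     
█·█·█····█············     
███········██·█·······     
██··█····██████··██···     
····█··█·█··███·█·██··     
·····██····██·██··█···     
·····██···█··███·██···     
···········██·█·██··█·     
··········█····█·█···█     
········█·██··███····█     
·····█·███·█···█···██·     
········███········██·     
                           
                           


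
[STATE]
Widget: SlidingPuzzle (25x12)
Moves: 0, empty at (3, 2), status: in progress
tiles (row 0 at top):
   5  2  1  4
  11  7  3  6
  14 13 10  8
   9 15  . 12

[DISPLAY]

┌────┬────┬────┬────┐    
│  5 │  2 │  1 │  4 │    
├────┼────┼────┼────┤    
│ 11 │  7 │  3 │  6 │    
├────┼────┼────┼────┤    
│ 14 │ 13 │ 10 │  8 │    
├────┼────┼────┼────┤    
│  9 │ 15 │    │ 12 │    
└────┴────┴────┴────┘    
Moves: 0                 
                         
                         


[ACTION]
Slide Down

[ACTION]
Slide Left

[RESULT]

┌────┬────┬────┬────┐    
│  5 │  2 │  1 │  4 │    
├────┼────┼────┼────┤    
│ 11 │  7 │  3 │  6 │    
├────┼────┼────┼────┤    
│ 14 │ 13 │  8 │    │    
├────┼────┼────┼────┤    
│  9 │ 15 │ 10 │ 12 │    
└────┴────┴────┴────┘    
Moves: 2                 
                         
                         


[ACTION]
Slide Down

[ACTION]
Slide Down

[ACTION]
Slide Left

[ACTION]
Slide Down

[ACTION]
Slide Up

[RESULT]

┌────┬────┬────┬────┐    
│  5 │  2 │  1 │  4 │    
├────┼────┼────┼────┤    
│ 11 │  7 │  3 │    │    
├────┼────┼────┼────┤    
│ 14 │ 13 │  8 │  6 │    
├────┼────┼────┼────┤    
│  9 │ 15 │ 10 │ 12 │    
└────┴────┴────┴────┘    
Moves: 5                 
                         
                         


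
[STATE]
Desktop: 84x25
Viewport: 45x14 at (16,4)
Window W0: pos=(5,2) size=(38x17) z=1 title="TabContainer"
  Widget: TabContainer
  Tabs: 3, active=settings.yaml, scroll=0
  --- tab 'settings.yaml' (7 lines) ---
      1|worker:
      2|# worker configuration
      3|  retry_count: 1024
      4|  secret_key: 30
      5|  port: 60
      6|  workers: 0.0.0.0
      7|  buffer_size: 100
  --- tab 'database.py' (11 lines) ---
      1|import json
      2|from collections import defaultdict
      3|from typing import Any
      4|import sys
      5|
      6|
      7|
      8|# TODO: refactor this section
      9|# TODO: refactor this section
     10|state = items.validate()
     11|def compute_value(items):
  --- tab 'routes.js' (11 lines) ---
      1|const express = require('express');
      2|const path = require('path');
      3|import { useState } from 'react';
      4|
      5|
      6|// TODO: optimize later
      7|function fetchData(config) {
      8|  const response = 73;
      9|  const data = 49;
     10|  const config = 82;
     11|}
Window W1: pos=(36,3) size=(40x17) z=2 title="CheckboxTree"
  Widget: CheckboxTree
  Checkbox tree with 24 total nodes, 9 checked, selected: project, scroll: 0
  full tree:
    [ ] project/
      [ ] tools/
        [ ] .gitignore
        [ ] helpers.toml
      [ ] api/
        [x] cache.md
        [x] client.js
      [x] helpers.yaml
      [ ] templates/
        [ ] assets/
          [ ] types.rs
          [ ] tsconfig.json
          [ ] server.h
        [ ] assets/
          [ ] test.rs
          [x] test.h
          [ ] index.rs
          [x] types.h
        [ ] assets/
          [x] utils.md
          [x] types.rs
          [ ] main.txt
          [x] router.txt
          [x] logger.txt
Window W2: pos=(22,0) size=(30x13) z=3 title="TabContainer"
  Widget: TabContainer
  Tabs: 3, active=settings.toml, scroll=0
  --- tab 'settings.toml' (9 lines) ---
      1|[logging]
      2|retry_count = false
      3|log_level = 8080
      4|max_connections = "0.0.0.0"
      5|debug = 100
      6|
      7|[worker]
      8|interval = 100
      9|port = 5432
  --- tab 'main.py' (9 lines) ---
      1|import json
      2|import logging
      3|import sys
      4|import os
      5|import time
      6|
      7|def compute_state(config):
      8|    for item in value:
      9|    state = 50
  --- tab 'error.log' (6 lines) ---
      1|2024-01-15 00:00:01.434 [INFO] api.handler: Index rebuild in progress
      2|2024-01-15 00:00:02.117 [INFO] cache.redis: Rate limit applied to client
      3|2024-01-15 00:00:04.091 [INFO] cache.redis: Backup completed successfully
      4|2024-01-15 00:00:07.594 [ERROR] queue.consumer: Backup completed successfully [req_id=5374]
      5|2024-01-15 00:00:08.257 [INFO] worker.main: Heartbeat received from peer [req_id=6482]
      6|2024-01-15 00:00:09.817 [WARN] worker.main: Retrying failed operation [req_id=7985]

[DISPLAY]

──────┃────────────────────────────┃         
yaml]│┃[logging]                   ┃─────────
──────┃retry_count = false         ┃         
      ┃log_level = 8080            ┃         
onfigu┃max_connections = "0.0.0.0" ┃nore     
unt: 1┃debug = 100                 ┃s.toml   
ey: 30┃                            ┃         
      ┃[worker]                    ┃md       
 0.0.0┗━━━━━━━━━━━━━━━━━━━━━━━━━━━━┛.js      
ize: 100            ┃   [x] helpers.yaml     
                    ┃   [-] templates/       
                    ┃     [ ] assets/        
                    ┃       [ ] types.rs     
                    ┃       [ ] tsconfig.json


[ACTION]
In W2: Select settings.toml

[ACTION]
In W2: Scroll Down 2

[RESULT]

──────┃────────────────────────────┃         
yaml]│┃log_level = 8080            ┃─────────
──────┃max_connections = "0.0.0.0" ┃         
      ┃debug = 100                 ┃         
onfigu┃                            ┃nore     
unt: 1┃[worker]                    ┃s.toml   
ey: 30┃interval = 100              ┃         
      ┃port = 5432                 ┃md       
 0.0.0┗━━━━━━━━━━━━━━━━━━━━━━━━━━━━┛.js      
ize: 100            ┃   [x] helpers.yaml     
                    ┃   [-] templates/       
                    ┃     [ ] assets/        
                    ┃       [ ] types.rs     
                    ┃       [ ] tsconfig.json


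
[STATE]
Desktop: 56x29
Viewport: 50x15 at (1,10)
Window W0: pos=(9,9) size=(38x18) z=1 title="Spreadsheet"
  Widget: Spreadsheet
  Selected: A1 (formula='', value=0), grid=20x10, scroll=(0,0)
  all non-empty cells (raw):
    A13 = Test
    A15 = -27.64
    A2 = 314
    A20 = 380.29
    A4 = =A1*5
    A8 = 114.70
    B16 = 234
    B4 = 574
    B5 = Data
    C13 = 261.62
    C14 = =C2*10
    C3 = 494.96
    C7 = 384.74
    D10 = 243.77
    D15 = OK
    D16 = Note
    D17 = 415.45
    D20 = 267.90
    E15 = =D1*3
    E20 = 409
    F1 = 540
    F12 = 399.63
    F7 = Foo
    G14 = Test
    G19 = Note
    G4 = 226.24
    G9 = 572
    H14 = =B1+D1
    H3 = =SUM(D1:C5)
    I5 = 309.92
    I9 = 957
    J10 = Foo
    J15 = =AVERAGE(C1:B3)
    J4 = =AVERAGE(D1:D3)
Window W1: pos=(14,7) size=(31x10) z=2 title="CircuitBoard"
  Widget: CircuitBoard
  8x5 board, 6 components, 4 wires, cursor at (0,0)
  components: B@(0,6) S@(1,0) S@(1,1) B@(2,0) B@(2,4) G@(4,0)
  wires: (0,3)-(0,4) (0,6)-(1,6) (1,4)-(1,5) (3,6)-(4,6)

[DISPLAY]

        ┃ Spr┃   0 1 2 3 4 5 6 7           ┃ ┃    
        ┠────┃0  [.]          · ─ ·       B┃─┨    
        ┃A1: ┃                            │┃ ┃    
        ┃    ┃1   S   S           · ─ ·   ·┃ ┃    
        ┃----┃                             ┃-┃    
        ┃  1 ┃2   B               B        ┃0┃    
        ┃  2 ┗━━━━━━━━━━━━━━━━━━━━━━━━━━━━━┛0┃    
        ┃  3        0       0  494.96       0┃    
        ┃  4        0     574       0       0┃    
        ┃  5        0Data           0       0┃    
        ┃  6        0       0       0       0┃    
        ┃  7        0       0  384.74       0┃    
        ┃  8   114.70       0       0       0┃    
        ┃  9        0       0       0       0┃    
        ┃ 10        0       0       0  243.77┃    


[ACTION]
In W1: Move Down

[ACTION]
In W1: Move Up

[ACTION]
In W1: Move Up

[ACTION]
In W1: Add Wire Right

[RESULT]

        ┃ Spr┃   0 1 2 3 4 5 6 7           ┃ ┃    
        ┠────┃0  [.]─ ·       · ─ ·       B┃─┨    
        ┃A1: ┃                            │┃ ┃    
        ┃    ┃1   S   S           · ─ ·   ·┃ ┃    
        ┃----┃                             ┃-┃    
        ┃  1 ┃2   B               B        ┃0┃    
        ┃  2 ┗━━━━━━━━━━━━━━━━━━━━━━━━━━━━━┛0┃    
        ┃  3        0       0  494.96       0┃    
        ┃  4        0     574       0       0┃    
        ┃  5        0Data           0       0┃    
        ┃  6        0       0       0       0┃    
        ┃  7        0       0  384.74       0┃    
        ┃  8   114.70       0       0       0┃    
        ┃  9        0       0       0       0┃    
        ┃ 10        0       0       0  243.77┃    


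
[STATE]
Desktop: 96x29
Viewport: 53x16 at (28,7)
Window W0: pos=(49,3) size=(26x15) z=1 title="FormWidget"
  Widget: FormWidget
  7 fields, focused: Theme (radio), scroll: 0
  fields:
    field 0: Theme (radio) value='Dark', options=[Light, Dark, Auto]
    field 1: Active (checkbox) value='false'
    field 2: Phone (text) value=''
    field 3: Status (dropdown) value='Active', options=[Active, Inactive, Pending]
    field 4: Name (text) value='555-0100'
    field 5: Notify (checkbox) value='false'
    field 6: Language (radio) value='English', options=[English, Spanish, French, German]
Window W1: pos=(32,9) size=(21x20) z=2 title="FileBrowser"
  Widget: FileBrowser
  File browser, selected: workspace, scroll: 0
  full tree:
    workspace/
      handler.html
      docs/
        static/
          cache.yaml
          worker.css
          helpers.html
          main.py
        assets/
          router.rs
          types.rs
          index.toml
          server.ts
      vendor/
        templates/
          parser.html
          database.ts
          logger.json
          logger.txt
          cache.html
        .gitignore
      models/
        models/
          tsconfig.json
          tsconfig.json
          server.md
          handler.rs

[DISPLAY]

                     ┃  Active:     [ ]       ┃      
                     ┃  Phone:      [        ]┃      
    ┏━━━━━━━━━━━━━━━━━━━┓tatus:     [Active ▼]┃      
    ┃ FileBrowser       ┃ame:       [555-0100]┃      
    ┠───────────────────┨otify:     [ ]       ┃      
    ┃> [-] workspace/   ┃anguage:   (●) Englis┃      
    ┃    handler.html   ┃                     ┃      
    ┃    [+] docs/      ┃                     ┃      
    ┃    [+] vendor/    ┃                     ┃      
    ┃    [+] models/    ┃                     ┃      
    ┃                   ┃━━━━━━━━━━━━━━━━━━━━━┛      
    ┃                   ┃                            
    ┃                   ┃                            
    ┃                   ┃                            
    ┃                   ┃                            
    ┃                   ┃                            


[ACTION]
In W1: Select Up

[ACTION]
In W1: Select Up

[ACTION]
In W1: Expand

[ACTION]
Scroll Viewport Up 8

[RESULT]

                                                     
                                                     
                                                     
                     ┏━━━━━━━━━━━━━━━━━━━━━━━━┓      
                     ┃ FormWidget             ┃      
                     ┠────────────────────────┨      
                     ┃> Theme:      ( ) Light ┃      
                     ┃  Active:     [ ]       ┃      
                     ┃  Phone:      [        ]┃      
    ┏━━━━━━━━━━━━━━━━━━━┓tatus:     [Active ▼]┃      
    ┃ FileBrowser       ┃ame:       [555-0100]┃      
    ┠───────────────────┨otify:     [ ]       ┃      
    ┃> [-] workspace/   ┃anguage:   (●) Englis┃      
    ┃    handler.html   ┃                     ┃      
    ┃    [+] docs/      ┃                     ┃      
    ┃    [+] vendor/    ┃                     ┃      


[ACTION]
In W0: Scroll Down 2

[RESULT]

                                                     
                                                     
                                                     
                     ┏━━━━━━━━━━━━━━━━━━━━━━━━┓      
                     ┃ FormWidget             ┃      
                     ┠────────────────────────┨      
                     ┃  Phone:      [        ]┃      
                     ┃  Status:     [Active ▼]┃      
                     ┃  Name:       [555-0100]┃      
    ┏━━━━━━━━━━━━━━━━━━━┓otify:     [ ]       ┃      
    ┃ FileBrowser       ┃anguage:   (●) Englis┃      
    ┠───────────────────┨                     ┃      
    ┃> [-] workspace/   ┃                     ┃      
    ┃    handler.html   ┃                     ┃      
    ┃    [+] docs/      ┃                     ┃      
    ┃    [+] vendor/    ┃                     ┃      


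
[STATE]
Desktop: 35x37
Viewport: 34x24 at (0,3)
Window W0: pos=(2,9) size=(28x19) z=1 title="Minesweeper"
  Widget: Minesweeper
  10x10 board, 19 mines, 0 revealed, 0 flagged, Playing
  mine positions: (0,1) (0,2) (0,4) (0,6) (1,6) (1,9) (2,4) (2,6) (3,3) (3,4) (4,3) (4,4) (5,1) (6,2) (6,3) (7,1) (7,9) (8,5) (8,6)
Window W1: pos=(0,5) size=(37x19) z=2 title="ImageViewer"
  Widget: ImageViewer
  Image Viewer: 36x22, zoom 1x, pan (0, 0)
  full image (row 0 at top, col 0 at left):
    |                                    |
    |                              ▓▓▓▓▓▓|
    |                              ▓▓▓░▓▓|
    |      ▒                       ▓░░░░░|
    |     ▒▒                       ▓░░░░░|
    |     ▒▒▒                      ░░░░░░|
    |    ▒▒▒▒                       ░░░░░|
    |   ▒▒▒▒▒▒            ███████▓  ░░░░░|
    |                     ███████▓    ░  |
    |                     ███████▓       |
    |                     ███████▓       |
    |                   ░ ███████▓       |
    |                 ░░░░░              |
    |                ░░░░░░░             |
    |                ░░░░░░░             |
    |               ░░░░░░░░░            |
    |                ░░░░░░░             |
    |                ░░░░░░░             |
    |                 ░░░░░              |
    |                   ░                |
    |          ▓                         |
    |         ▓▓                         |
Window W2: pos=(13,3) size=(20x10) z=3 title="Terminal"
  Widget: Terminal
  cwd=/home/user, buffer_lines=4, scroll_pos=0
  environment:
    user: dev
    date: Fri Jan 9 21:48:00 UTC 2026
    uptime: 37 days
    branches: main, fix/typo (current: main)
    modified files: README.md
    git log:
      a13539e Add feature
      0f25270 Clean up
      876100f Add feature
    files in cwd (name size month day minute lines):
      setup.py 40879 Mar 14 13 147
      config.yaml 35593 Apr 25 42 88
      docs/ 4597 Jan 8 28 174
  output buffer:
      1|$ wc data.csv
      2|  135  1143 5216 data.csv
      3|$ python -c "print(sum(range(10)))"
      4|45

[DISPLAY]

             ┏━━━━━━━━━━━━━━━━━━┓ 
             ┃ Terminal         ┃ 
┏━━━━━━━━━━━━┠──────────────────┨━
┃ ImageViewer┃$ wc data.csv     ┃ 
┠────────────┃  135  1143 5216 d┃─
┃            ┃$ python -c "print┃ 
┃            ┃45                ┃▓
┃            ┃$ █               ┃▓
┃      ▒     ┃                  ┃░
┃     ▒▒     ┗━━━━━━━━━━━━━━━━━━┛░
┃     ▒▒▒                      ░░░
┃    ▒▒▒▒                       ░░
┃   ▒▒▒▒▒▒            ███████▓  ░░
┃                     ███████▓    
┃                     ███████▓    
┃                     ███████▓    
┃                   ░ ███████▓    
┃                 ░░░░░           
┃                ░░░░░░░          
┃                ░░░░░░░          
┗━━━━━━━━━━━━━━━━━━━━━━━━━━━━━━━━━
  ┃                          ┃    
  ┃                          ┃    
  ┃                          ┃    


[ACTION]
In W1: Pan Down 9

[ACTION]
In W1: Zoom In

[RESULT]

             ┏━━━━━━━━━━━━━━━━━━┓ 
             ┃ Terminal         ┃ 
┏━━━━━━━━━━━━┠──────────────────┨━
┃ ImageViewer┃$ wc data.csv     ┃ 
┠────────────┃  135  1143 5216 d┃─
┃          ▒▒┃$ python -c "print┃ 
┃          ▒▒┃45                ┃ 
┃          ▒▒┃$ █               ┃ 
┃        ▒▒▒▒┃                  ┃ 
┃        ▒▒▒▒┗━━━━━━━━━━━━━━━━━━┛ 
┃      ▒▒▒▒▒▒▒▒▒▒▒▒               
┃      ▒▒▒▒▒▒▒▒▒▒▒▒               
┃                                 
┃                                 
┃                                 
┃                                 
┃                                 
┃                                 
┃                                 
┃                                 
┗━━━━━━━━━━━━━━━━━━━━━━━━━━━━━━━━━
  ┃                          ┃    
  ┃                          ┃    
  ┃                          ┃    


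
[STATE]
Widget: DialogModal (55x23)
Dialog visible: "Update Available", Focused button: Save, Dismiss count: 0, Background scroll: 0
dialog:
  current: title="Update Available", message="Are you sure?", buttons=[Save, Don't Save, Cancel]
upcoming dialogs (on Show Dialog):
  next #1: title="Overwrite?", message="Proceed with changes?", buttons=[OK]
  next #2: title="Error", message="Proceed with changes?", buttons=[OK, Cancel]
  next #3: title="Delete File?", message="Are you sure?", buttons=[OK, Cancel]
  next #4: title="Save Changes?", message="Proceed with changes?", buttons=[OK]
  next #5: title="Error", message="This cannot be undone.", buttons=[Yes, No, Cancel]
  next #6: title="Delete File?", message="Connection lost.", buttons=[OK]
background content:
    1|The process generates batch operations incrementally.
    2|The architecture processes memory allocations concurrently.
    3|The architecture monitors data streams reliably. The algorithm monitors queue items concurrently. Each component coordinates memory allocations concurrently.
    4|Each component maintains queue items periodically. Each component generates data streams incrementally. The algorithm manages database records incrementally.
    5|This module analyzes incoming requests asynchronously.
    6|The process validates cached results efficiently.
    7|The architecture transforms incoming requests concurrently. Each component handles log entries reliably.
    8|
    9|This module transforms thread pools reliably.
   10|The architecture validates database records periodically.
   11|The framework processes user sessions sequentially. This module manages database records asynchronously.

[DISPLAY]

The process generates batch operations incrementally.  
The architecture processes memory allocations concurren
The architecture monitors data streams reliably. The al
Each component maintains queue items periodically. Each
This module analyzes incoming requests asynchronously. 
The process validates cached results efficiently.      
The architecture transforms incoming requests concurren
                                                       
This module transforms thread pools reliably.          
The archite┌──────────────────────────────┐ periodicall
The framewo│       Update Available       │ntially. Thi
           │        Are you sure?         │            
           │ [Save]  Don't Save   Cancel  │            
           └──────────────────────────────┘            
                                                       
                                                       
                                                       
                                                       
                                                       
                                                       
                                                       
                                                       
                                                       


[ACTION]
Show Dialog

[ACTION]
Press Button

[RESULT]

The process generates batch operations incrementally.  
The architecture processes memory allocations concurren
The architecture monitors data streams reliably. The al
Each component maintains queue items periodically. Each
This module analyzes incoming requests asynchronously. 
The process validates cached results efficiently.      
The architecture transforms incoming requests concurren
                                                       
This module transforms thread pools reliably.          
The architecture validates database records periodicall
The framework processes user sessions sequentially. Thi
                                                       
                                                       
                                                       
                                                       
                                                       
                                                       
                                                       
                                                       
                                                       
                                                       
                                                       
                                                       


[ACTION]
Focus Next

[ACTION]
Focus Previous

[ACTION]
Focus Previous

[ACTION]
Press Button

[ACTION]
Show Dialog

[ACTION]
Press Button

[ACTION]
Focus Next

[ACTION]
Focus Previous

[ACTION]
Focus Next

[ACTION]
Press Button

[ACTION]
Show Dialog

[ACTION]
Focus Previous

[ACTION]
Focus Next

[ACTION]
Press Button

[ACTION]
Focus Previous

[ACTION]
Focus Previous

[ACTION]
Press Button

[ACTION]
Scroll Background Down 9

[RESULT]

The architecture validates database records periodicall
The framework processes user sessions sequentially. Thi
                                                       
                                                       
                                                       
                                                       
                                                       
                                                       
                                                       
                                                       
                                                       
                                                       
                                                       
                                                       
                                                       
                                                       
                                                       
                                                       
                                                       
                                                       
                                                       
                                                       
                                                       


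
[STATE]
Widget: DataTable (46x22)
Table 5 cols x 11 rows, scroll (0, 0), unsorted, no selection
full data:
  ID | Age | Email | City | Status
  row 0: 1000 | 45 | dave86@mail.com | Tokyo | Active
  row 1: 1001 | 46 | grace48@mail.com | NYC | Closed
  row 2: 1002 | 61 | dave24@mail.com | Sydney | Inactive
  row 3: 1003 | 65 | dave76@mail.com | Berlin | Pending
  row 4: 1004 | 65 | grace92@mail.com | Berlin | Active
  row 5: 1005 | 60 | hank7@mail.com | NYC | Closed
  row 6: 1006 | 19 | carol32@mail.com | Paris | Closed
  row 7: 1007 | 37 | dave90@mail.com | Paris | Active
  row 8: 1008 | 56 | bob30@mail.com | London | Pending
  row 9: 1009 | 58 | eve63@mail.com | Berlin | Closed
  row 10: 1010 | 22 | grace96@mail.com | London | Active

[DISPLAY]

ID  │Age│Email           │City  │Status       
────┼───┼────────────────┼──────┼────────     
1000│45 │dave86@mail.com │Tokyo │Active       
1001│46 │grace48@mail.com│NYC   │Closed       
1002│61 │dave24@mail.com │Sydney│Inactive     
1003│65 │dave76@mail.com │Berlin│Pending      
1004│65 │grace92@mail.com│Berlin│Active       
1005│60 │hank7@mail.com  │NYC   │Closed       
1006│19 │carol32@mail.com│Paris │Closed       
1007│37 │dave90@mail.com │Paris │Active       
1008│56 │bob30@mail.com  │London│Pending      
1009│58 │eve63@mail.com  │Berlin│Closed       
1010│22 │grace96@mail.com│London│Active       
                                              
                                              
                                              
                                              
                                              
                                              
                                              
                                              
                                              


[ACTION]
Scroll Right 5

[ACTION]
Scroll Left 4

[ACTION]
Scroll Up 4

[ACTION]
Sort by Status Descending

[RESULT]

ID  │Age│Email           │City  │Status ▼     
────┼───┼────────────────┼──────┼────────     
1003│65 │dave76@mail.com │Berlin│Pending      
1008│56 │bob30@mail.com  │London│Pending      
1002│61 │dave24@mail.com │Sydney│Inactive     
1001│46 │grace48@mail.com│NYC   │Closed       
1005│60 │hank7@mail.com  │NYC   │Closed       
1006│19 │carol32@mail.com│Paris │Closed       
1009│58 │eve63@mail.com  │Berlin│Closed       
1000│45 │dave86@mail.com │Tokyo │Active       
1004│65 │grace92@mail.com│Berlin│Active       
1007│37 │dave90@mail.com │Paris │Active       
1010│22 │grace96@mail.com│London│Active       
                                              
                                              
                                              
                                              
                                              
                                              
                                              
                                              
                                              


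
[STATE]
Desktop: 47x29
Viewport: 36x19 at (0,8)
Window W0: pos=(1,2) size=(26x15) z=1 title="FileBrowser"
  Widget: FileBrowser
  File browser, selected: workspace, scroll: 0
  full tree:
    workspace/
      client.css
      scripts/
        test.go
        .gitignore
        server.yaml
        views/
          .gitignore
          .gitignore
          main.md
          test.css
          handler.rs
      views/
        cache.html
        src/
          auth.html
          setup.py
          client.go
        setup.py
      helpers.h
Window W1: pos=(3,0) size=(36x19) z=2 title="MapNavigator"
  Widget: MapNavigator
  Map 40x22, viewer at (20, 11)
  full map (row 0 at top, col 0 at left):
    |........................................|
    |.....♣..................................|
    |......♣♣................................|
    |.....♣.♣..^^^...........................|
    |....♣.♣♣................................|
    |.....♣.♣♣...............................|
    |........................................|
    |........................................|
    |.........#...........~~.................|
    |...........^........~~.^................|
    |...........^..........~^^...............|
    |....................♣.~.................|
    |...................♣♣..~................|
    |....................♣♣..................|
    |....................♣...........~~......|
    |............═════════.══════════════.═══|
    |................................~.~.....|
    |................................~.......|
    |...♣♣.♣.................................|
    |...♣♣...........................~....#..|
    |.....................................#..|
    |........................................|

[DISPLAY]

 ┃ ┃........^........~~.^...........
 ┃ ┃........^..........~^^..........
 ┃ ┃.................@.~............
 ┃ ┃................♣♣..~...........
 ┃ ┃.................♣♣.............
 ┃ ┃.................♣...........~~.
 ┃ ┃.........═════════.═════════════
 ┃ ┃.............................~.~
 ┗━┃.............................~..
   ┃♣♣.♣............................
   ┗━━━━━━━━━━━━━━━━━━━━━━━━━━━━━━━━
                                    
                                    
                                    
                                    
                                    
                                    
                                    
                                    


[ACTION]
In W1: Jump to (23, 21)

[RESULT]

 ┃ ┃..........................~....#
 ┃ ┃...............................#
 ┃ ┃.................@..............
 ┃ ┃                                
 ┃ ┃                                
 ┃ ┃                                
 ┃ ┃                                
 ┃ ┃                                
 ┗━┃                                
   ┃                                
   ┗━━━━━━━━━━━━━━━━━━━━━━━━━━━━━━━━
                                    
                                    
                                    
                                    
                                    
                                    
                                    
                                    


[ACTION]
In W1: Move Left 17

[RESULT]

 ┃ ┃           ...♣♣................
 ┃ ┃           .....................
 ┃ ┃           ......@..............
 ┃ ┃                                
 ┃ ┃                                
 ┃ ┃                                
 ┃ ┃                                
 ┃ ┃                                
 ┗━┃                                
   ┃                                
   ┗━━━━━━━━━━━━━━━━━━━━━━━━━━━━━━━━
                                    
                                    
                                    
                                    
                                    
                                    
                                    
                                    


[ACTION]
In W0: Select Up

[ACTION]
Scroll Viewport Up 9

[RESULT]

   ┏━━━━━━━━━━━━━━━━━━━━━━━━━━━━━━━━
   ┃ MapNavigator                   
 ┏━┠────────────────────────────────
 ┃ ┃           ....................♣
 ┠─┃           ............═════════
 ┃>┃           .....................
 ┃ ┃           .....................
 ┃ ┃           ...♣♣.♣..............
 ┃ ┃           ...♣♣................
 ┃ ┃           .....................
 ┃ ┃           ......@..............
 ┃ ┃                                
 ┃ ┃                                
 ┃ ┃                                
 ┃ ┃                                
 ┃ ┃                                
 ┗━┃                                
   ┃                                
   ┗━━━━━━━━━━━━━━━━━━━━━━━━━━━━━━━━


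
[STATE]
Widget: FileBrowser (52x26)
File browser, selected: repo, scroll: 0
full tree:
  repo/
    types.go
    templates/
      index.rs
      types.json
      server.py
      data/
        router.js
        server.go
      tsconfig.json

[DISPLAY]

> [-] repo/                                         
    types.go                                        
    [+] templates/                                  
                                                    
                                                    
                                                    
                                                    
                                                    
                                                    
                                                    
                                                    
                                                    
                                                    
                                                    
                                                    
                                                    
                                                    
                                                    
                                                    
                                                    
                                                    
                                                    
                                                    
                                                    
                                                    
                                                    


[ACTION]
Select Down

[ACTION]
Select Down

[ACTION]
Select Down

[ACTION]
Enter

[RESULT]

  [-] repo/                                         
    types.go                                        
  > [-] templates/                                  
      index.rs                                      
      types.json                                    
      server.py                                     
      [+] data/                                     
      tsconfig.json                                 
                                                    
                                                    
                                                    
                                                    
                                                    
                                                    
                                                    
                                                    
                                                    
                                                    
                                                    
                                                    
                                                    
                                                    
                                                    
                                                    
                                                    
                                                    
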